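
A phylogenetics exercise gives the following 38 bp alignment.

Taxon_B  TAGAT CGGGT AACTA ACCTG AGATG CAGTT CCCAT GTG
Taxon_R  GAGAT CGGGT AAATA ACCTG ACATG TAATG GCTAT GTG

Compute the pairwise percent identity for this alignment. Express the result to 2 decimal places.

78.95%

Differing sites — 1:T/G; 13:C/A; 22:G/C; 26:C/T; 28:G/A; 30:T/G; 31:C/G; 33:C/T.
30 of the 38 sites match, so the percent identity is 30/38 × 100 = 78.95%.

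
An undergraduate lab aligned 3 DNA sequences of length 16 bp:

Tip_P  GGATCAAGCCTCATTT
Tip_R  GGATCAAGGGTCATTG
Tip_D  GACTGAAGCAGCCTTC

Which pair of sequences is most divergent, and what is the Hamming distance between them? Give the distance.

8

Pairwise Hamming distances:
  Tip_P vs Tip_R: 3
  Tip_P vs Tip_D: 7
  Tip_R vs Tip_D: 8
The largest is 8, between Tip_R and Tip_D.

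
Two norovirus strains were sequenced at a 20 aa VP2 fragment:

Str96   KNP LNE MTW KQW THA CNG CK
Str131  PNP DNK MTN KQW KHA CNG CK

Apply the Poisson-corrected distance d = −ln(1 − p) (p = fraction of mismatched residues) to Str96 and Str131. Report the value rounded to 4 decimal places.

The sequences differ at positions 1 (K/P), 4 (L/D), 6 (E/K), 9 (W/N), 13 (T/K).
p = 5/20 = 0.250000.
d = −ln(1 − 0.250000) = −ln(0.750000) = 0.2877.

0.2877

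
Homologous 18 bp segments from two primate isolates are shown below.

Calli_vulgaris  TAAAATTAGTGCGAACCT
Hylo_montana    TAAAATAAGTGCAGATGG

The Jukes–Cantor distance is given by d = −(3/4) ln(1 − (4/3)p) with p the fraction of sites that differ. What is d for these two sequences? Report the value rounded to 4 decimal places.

The sequences differ at positions 7 (T/A), 13 (G/A), 14 (A/G), 16 (C/T), 17 (C/G), 18 (T/G).
p = 6/18 = 0.333333.
d = −0.75 · ln(1 − (4/3)·0.333333) = −0.75 · ln(0.555556) = −0.75 · (-0.587786) = 0.4408.

0.4408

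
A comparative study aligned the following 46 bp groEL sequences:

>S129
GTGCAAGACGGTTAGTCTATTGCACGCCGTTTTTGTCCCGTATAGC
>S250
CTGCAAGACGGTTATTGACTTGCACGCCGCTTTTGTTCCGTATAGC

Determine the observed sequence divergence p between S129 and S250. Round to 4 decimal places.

Differing sites — 1:G/C; 15:G/T; 17:C/G; 18:T/A; 19:A/C; 30:T/C; 37:C/T.
There are 7 differences over 46 sites, so p = 7/46 = 0.1522.

0.1522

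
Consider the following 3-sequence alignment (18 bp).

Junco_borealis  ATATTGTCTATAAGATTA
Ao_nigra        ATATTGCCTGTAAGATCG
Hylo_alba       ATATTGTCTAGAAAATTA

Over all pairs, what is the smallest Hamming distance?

2

Pairwise Hamming distances:
  Junco_borealis vs Ao_nigra: 4
  Junco_borealis vs Hylo_alba: 2
  Ao_nigra vs Hylo_alba: 6
The smallest is 2, between Junco_borealis and Hylo_alba.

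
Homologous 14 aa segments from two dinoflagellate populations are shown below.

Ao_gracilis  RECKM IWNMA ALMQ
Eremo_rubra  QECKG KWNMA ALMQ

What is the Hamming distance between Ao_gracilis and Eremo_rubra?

Mismatches occur at site 1 (R→Q), site 5 (M→G), site 6 (I→K).
That gives 3 mismatches out of 14 aligned sites, so the Hamming distance is 3.

3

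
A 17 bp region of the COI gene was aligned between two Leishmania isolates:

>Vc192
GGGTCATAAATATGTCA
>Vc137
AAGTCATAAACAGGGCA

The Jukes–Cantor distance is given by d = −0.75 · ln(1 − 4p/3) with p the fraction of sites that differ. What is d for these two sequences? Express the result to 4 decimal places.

Mismatches occur at site 1 (G↔A), site 2 (G↔A), site 11 (T↔C), site 13 (T↔G), site 15 (T↔G).
p = 5/17 = 0.294118.
d = −0.75 · ln(1 − (4/3)·0.294118) = −0.75 · ln(0.607843) = −0.75 · (-0.497839) = 0.3734.

0.3734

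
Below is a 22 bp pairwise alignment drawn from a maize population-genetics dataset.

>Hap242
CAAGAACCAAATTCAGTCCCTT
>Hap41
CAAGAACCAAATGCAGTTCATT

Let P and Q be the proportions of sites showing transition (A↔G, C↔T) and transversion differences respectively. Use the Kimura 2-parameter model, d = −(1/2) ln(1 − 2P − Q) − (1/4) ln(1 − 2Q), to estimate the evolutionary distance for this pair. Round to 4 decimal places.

0.1505

Mismatches occur at site 13 (T↔G, transversion), site 18 (C↔T, transition), site 20 (C↔A, transversion).
Of the 3 differences, 1 transition and 2 transversions over 22 sites: P = 1/22 = 0.045455, Q = 2/22 = 0.090909.
d = −0.5·ln(0.818181) − 0.25·ln(0.818182) = −0.5·(-0.200672) − 0.25·(-0.200670) = 0.1505.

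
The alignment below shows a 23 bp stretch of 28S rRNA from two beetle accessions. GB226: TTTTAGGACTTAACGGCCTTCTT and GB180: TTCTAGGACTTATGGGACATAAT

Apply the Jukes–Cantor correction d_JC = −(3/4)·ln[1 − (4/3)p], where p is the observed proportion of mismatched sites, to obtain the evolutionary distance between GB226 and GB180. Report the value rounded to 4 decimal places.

0.3904

Mismatches occur at site 3 (T/C), site 13 (A/T), site 14 (C/G), site 17 (C/A), site 19 (T/A), site 21 (C/A), site 22 (T/A).
p = 7/23 = 0.304348.
d = −0.75 · ln(1 − (4/3)·0.304348) = −0.75 · ln(0.594203) = −0.75 · (-0.520534) = 0.3904.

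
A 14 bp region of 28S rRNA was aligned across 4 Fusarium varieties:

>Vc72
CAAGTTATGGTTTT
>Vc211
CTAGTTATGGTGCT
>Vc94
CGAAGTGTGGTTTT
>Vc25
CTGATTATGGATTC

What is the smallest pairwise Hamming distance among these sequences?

3

Pairwise Hamming distances:
  Vc72 vs Vc211: 3
  Vc72 vs Vc94: 4
  Vc72 vs Vc25: 5
  Vc211 vs Vc94: 6
  Vc211 vs Vc25: 6
  Vc94 vs Vc25: 6
The smallest is 3, between Vc72 and Vc211.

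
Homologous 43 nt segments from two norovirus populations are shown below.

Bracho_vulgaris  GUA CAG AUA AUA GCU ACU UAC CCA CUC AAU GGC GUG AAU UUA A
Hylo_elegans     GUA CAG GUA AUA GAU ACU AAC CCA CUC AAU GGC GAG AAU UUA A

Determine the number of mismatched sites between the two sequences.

4

Mismatches occur at site 7 (A↔G), site 14 (C↔A), site 19 (U↔A), site 35 (U↔A).
That gives 4 mismatches out of 43 aligned sites, so the Hamming distance is 4.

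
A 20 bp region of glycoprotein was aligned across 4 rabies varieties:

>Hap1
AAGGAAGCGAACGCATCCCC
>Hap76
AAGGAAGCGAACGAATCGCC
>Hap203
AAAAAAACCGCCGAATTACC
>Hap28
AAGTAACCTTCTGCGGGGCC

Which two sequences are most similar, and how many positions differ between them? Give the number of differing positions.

Pairwise Hamming distances:
  Hap1 vs Hap76: 2
  Hap1 vs Hap203: 9
  Hap1 vs Hap28: 10
  Hap76 vs Hap203: 8
  Hap76 vs Hap28: 10
  Hap203 vs Hap28: 11
The smallest is 2, between Hap1 and Hap76.

2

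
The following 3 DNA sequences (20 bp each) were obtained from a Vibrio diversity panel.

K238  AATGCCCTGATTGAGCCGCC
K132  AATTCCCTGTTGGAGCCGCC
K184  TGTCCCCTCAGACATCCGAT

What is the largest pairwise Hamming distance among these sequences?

11

Pairwise Hamming distances:
  K238 vs K132: 3
  K238 vs K184: 10
  K132 vs K184: 11
The largest is 11, between K132 and K184.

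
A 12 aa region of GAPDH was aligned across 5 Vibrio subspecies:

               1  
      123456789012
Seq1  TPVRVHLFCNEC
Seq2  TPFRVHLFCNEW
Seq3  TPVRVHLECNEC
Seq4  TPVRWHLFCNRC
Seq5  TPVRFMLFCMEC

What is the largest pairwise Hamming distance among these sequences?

Pairwise Hamming distances:
  Seq1 vs Seq2: 2
  Seq1 vs Seq3: 1
  Seq1 vs Seq4: 2
  Seq1 vs Seq5: 3
  Seq2 vs Seq3: 3
  Seq2 vs Seq4: 4
  Seq2 vs Seq5: 5
  Seq3 vs Seq4: 3
  Seq3 vs Seq5: 4
  Seq4 vs Seq5: 4
The largest is 5, between Seq2 and Seq5.

5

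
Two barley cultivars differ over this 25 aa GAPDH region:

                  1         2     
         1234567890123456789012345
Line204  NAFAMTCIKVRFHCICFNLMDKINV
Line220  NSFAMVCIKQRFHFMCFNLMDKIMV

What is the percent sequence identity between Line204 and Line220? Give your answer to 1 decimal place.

The sequences differ at positions 2 (A/S), 6 (T/V), 10 (V/Q), 14 (C/F), 15 (I/M), 24 (N/M).
19 of the 25 sites match, so the percent identity is 19/25 × 100 = 76.0%.

76.0%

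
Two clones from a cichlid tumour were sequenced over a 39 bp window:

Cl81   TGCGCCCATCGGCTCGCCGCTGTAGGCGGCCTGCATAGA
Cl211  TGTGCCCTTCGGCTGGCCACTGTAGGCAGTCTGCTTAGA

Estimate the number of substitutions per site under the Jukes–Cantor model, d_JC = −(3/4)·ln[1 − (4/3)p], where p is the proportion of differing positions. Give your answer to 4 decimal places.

Mismatches occur at site 3 (C↔T), site 8 (A↔T), site 15 (C↔G), site 19 (G↔A), site 28 (G↔A), site 30 (C↔T), site 35 (A↔T).
p = 7/39 = 0.179487.
d = −0.75 · ln(1 − (4/3)·0.179487) = −0.75 · ln(0.760684) = −0.75 · (-0.273537) = 0.2052.

0.2052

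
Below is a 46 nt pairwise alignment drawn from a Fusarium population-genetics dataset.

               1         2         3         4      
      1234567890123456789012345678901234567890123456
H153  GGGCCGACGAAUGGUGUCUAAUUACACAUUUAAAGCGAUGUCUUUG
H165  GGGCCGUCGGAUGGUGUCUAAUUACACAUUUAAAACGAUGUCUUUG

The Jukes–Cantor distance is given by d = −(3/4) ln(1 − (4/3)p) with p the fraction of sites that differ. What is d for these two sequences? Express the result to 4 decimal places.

0.0682

The sequences differ at positions 7 (A/U), 10 (A/G), 35 (G/A).
p = 3/46 = 0.065217.
d = −0.75 · ln(1 − (4/3)·0.065217) = −0.75 · ln(0.913044) = −0.75 · (-0.090971) = 0.0682.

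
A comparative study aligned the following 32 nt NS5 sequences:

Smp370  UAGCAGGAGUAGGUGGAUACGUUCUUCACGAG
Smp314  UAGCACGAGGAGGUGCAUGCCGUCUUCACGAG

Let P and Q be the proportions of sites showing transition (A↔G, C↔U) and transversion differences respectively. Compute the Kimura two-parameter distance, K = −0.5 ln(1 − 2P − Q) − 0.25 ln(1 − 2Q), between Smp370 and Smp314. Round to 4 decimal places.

0.2171

The sequences differ at positions 6 (G/C, transversion), 10 (U/G, transversion), 16 (G/C, transversion), 19 (A/G, transition), 21 (G/C, transversion), 22 (U/G, transversion).
Of the 6 differences, 1 transition and 5 transversions over 32 sites: P = 1/32 = 0.031250, Q = 5/32 = 0.156250.
d = −0.5·ln(0.781250) − 0.25·ln(0.687500) = −0.5·(-0.246860) − 0.25·(-0.374693) = 0.2171.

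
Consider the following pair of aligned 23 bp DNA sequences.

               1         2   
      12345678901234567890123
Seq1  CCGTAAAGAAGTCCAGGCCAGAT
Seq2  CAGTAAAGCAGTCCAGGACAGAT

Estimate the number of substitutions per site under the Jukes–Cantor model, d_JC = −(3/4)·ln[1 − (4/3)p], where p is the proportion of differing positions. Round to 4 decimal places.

Mismatches occur at site 2 (C/A), site 9 (A/C), site 18 (C/A).
p = 3/23 = 0.130435.
d = −0.75 · ln(1 − (4/3)·0.130435) = −0.75 · ln(0.826087) = −0.75 · (-0.191055) = 0.1433.

0.1433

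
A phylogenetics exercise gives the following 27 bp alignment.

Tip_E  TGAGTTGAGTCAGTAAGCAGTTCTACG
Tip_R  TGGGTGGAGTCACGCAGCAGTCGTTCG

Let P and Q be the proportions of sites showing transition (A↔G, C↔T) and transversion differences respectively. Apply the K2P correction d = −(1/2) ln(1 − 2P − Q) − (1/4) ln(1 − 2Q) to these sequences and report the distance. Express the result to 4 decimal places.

Mismatches occur at site 3 (A↔G, transition), site 6 (T↔G, transversion), site 13 (G↔C, transversion), site 14 (T↔G, transversion), site 15 (A↔C, transversion), site 22 (T↔C, transition), site 23 (C↔G, transversion), site 25 (A↔T, transversion).
Of the 8 differences, 2 transitions and 6 transversions over 27 sites: P = 2/27 = 0.074074, Q = 6/27 = 0.222222.
d = −0.5·ln(0.629630) − 0.25·ln(0.555556) = −0.5·(-0.462623) − 0.25·(-0.587786) = 0.3783.

0.3783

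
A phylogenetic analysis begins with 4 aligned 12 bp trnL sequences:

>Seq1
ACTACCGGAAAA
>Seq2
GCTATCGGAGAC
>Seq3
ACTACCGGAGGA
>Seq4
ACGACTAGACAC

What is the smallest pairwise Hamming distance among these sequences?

Pairwise Hamming distances:
  Seq1 vs Seq2: 4
  Seq1 vs Seq3: 2
  Seq1 vs Seq4: 5
  Seq2 vs Seq3: 4
  Seq2 vs Seq4: 6
  Seq3 vs Seq4: 6
The smallest is 2, between Seq1 and Seq3.

2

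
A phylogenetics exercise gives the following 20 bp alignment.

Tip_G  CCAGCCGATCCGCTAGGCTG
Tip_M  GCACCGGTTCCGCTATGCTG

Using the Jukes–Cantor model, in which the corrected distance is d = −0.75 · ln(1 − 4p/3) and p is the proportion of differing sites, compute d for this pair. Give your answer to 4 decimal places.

Differing sites — 1:C/G; 4:G/C; 6:C/G; 8:A/T; 16:G/T.
p = 5/20 = 0.250000.
d = −0.75 · ln(1 − (4/3)·0.250000) = −0.75 · ln(0.666667) = −0.75 · (-0.405465) = 0.3041.

0.3041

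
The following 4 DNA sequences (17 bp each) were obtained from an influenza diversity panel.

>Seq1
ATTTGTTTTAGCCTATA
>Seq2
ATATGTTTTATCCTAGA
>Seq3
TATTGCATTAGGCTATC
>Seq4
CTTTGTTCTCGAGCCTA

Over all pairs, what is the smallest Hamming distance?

Pairwise Hamming distances:
  Seq1 vs Seq2: 3
  Seq1 vs Seq3: 6
  Seq1 vs Seq4: 7
  Seq2 vs Seq3: 9
  Seq2 vs Seq4: 10
  Seq3 vs Seq4: 11
The smallest is 3, between Seq1 and Seq2.

3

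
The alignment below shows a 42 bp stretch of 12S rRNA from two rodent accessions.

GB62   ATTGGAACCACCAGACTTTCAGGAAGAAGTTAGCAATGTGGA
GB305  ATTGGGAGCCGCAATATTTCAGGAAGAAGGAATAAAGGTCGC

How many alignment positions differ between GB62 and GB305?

Mismatches occur at site 6 (A↔G), site 8 (C↔G), site 10 (A↔C), site 11 (C↔G), site 14 (G↔A), site 15 (A↔T), site 16 (C↔A), site 30 (T↔G), site 31 (T↔A), site 33 (G↔T), site 34 (C↔A), site 37 (T↔G), site 40 (G↔C), site 42 (A↔C).
That gives 14 mismatches out of 42 aligned sites, so the Hamming distance is 14.

14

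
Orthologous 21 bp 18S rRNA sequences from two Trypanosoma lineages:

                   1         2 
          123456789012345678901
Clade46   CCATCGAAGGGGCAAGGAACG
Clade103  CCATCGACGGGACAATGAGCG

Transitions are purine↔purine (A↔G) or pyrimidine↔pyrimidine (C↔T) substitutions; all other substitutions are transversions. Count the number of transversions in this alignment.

The sequences differ at positions 8 (A/C, transversion), 12 (G/A, transition), 16 (G/T, transversion), 19 (A/G, transition).
Of the 4 differences, 2 transitions and 2 transversions, so the answer is 2.

2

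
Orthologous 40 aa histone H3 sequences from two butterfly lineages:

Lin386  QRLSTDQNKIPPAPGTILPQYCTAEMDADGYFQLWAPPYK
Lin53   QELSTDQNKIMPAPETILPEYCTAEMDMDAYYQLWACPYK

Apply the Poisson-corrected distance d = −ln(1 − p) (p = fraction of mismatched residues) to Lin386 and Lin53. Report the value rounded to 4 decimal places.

Differing sites — 2:R/E; 11:P/M; 15:G/E; 20:Q/E; 28:A/M; 30:G/A; 32:F/Y; 37:P/C.
p = 8/40 = 0.200000.
d = −ln(1 − 0.200000) = −ln(0.800000) = 0.2231.

0.2231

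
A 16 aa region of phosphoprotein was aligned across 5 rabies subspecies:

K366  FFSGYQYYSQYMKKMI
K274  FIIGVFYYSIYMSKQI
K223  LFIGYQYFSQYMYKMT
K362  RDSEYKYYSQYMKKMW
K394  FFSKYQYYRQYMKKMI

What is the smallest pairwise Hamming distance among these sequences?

Pairwise Hamming distances:
  K366 vs K274: 7
  K366 vs K223: 5
  K366 vs K362: 5
  K366 vs K394: 2
  K274 vs K223: 9
  K274 vs K362: 10
  K274 vs K394: 9
  K223 vs K362: 8
  K223 vs K394: 7
  K362 vs K394: 6
The smallest is 2, between K366 and K394.

2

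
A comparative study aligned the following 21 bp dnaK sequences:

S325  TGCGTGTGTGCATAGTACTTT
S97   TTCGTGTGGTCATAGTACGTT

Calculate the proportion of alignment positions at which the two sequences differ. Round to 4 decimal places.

The sequences differ at positions 2 (G/T), 9 (T/G), 10 (G/T), 19 (T/G).
There are 4 differences over 21 sites, so p = 4/21 = 0.1905.

0.1905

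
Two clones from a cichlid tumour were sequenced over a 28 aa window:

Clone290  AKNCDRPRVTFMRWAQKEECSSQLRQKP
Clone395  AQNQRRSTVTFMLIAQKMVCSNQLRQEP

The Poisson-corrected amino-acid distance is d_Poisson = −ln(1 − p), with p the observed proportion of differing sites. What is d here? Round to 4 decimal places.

0.4990

The sequences differ at positions 2 (K/Q), 4 (C/Q), 5 (D/R), 7 (P/S), 8 (R/T), 13 (R/L), 14 (W/I), 18 (E/M), 19 (E/V), 22 (S/N), 27 (K/E).
p = 11/28 = 0.392857.
d = −ln(1 − 0.392857) = −ln(0.607143) = 0.4990.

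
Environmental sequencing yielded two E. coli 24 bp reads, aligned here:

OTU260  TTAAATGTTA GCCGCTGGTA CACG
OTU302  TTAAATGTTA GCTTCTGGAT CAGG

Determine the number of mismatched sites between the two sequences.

5

Differing sites — 13:C/T; 14:G/T; 19:T/A; 20:A/T; 23:C/G.
That gives 5 mismatches out of 24 aligned sites, so the Hamming distance is 5.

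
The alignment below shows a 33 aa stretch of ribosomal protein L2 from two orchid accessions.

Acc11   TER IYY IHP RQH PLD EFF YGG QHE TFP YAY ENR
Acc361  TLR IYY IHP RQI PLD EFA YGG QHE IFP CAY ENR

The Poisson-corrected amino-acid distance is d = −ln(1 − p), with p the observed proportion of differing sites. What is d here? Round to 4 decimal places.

The sequences differ at positions 2 (E/L), 12 (H/I), 18 (F/A), 25 (T/I), 28 (Y/C).
p = 5/33 = 0.151515.
d = −ln(1 − 0.151515) = −ln(0.848485) = 0.1643.

0.1643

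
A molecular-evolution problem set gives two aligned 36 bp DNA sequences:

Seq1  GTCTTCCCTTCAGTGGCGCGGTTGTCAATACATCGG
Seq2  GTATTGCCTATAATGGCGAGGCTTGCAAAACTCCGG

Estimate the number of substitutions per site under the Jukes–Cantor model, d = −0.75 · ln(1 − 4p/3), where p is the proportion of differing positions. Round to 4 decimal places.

Mismatches occur at site 3 (C↔A), site 6 (C↔G), site 10 (T↔A), site 11 (C↔T), site 13 (G↔A), site 19 (C↔A), site 22 (T↔C), site 24 (G↔T), site 25 (T↔G), site 29 (T↔A), site 32 (A↔T), site 33 (T↔C).
p = 12/36 = 0.333333.
d = −0.75 · ln(1 − (4/3)·0.333333) = −0.75 · ln(0.555556) = −0.75 · (-0.587786) = 0.4408.

0.4408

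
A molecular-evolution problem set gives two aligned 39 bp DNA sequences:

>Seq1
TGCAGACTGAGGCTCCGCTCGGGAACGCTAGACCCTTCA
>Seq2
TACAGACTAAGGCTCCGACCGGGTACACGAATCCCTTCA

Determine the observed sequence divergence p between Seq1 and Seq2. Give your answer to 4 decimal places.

0.2308

The sequences differ at positions 2 (G/A), 9 (G/A), 18 (C/A), 19 (T/C), 24 (A/T), 27 (G/A), 29 (T/G), 31 (G/A), 32 (A/T).
There are 9 differences over 39 sites, so p = 9/39 = 0.2308.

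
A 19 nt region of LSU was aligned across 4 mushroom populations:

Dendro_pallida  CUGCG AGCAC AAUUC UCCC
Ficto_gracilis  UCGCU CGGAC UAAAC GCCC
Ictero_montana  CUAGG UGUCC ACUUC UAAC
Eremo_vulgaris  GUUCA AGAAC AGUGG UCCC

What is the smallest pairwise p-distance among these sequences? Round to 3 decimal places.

0.368

Pairwise Hamming distances:
  Dendro_pallida vs Ficto_gracilis: 9
  Dendro_pallida vs Ictero_montana: 8
  Dendro_pallida vs Eremo_vulgaris: 7
  Ficto_gracilis vs Ictero_montana: 15
  Ficto_gracilis vs Eremo_vulgaris: 12
  Ictero_montana vs Eremo_vulgaris: 12
The smallest is 7 mismatches, between Dendro_pallida and Eremo_vulgaris; p = 7/19 = 0.368.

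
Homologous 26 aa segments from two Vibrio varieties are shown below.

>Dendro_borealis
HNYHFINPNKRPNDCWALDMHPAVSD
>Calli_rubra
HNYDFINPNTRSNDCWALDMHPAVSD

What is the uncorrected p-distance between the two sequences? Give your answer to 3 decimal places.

0.115

Differing sites — 4:H/D; 10:K/T; 12:P/S.
There are 3 differences over 26 sites, so p = 3/26 = 0.115.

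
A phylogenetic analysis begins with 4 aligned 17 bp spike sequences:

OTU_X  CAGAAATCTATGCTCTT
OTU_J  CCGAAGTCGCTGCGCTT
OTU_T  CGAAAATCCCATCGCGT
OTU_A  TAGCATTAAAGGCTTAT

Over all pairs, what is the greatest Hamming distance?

Pairwise Hamming distances:
  OTU_X vs OTU_J: 5
  OTU_X vs OTU_T: 8
  OTU_X vs OTU_A: 8
  OTU_J vs OTU_T: 7
  OTU_J vs OTU_A: 11
  OTU_T vs OTU_A: 13
The largest is 13, between OTU_T and OTU_A.

13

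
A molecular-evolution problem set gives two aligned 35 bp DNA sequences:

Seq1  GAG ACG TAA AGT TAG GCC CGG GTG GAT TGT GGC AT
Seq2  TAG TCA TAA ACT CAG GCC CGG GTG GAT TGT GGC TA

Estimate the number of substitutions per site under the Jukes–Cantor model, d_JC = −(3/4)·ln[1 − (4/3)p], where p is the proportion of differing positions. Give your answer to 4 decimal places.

The sequences differ at positions 1 (G/T), 4 (A/T), 6 (G/A), 11 (G/C), 13 (T/C), 34 (A/T), 35 (T/A).
p = 7/35 = 0.200000.
d = −0.75 · ln(1 − (4/3)·0.200000) = −0.75 · ln(0.733333) = −0.75 · (-0.310155) = 0.2326.

0.2326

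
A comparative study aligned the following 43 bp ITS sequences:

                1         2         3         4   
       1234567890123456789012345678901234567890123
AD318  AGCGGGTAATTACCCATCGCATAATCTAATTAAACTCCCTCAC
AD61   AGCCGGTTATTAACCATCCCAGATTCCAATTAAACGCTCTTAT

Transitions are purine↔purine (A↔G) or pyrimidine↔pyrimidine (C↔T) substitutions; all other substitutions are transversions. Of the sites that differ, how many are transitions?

Mismatches occur at site 4 (G→C, transversion), site 8 (A→T, transversion), site 13 (C→A, transversion), site 19 (G→C, transversion), site 22 (T→G, transversion), site 24 (A→T, transversion), site 27 (T→C, transition), site 36 (T→G, transversion), site 38 (C→T, transition), site 41 (C→T, transition), site 43 (C→T, transition).
Of the 11 differences, 4 transitions and 7 transversions, so the answer is 4.

4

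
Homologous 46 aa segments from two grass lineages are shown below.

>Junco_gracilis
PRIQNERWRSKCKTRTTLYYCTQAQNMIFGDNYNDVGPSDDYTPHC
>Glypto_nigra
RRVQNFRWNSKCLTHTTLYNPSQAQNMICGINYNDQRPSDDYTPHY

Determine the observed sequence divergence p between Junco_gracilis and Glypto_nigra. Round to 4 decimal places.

0.3043

Mismatches occur at site 1 (P/R), site 3 (I/V), site 6 (E/F), site 9 (R/N), site 13 (K/L), site 15 (R/H), site 20 (Y/N), site 21 (C/P), site 22 (T/S), site 29 (F/C), site 31 (D/I), site 36 (V/Q), site 37 (G/R), site 46 (C/Y).
There are 14 differences over 46 sites, so p = 14/46 = 0.3043.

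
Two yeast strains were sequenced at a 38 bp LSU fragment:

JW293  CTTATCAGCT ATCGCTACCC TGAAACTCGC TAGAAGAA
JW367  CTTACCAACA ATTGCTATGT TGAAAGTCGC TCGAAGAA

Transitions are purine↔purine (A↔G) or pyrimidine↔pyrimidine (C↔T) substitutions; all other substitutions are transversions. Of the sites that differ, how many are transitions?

5

Mismatches occur at site 5 (T↔C, transition), site 8 (G↔A, transition), site 10 (T↔A, transversion), site 13 (C↔T, transition), site 18 (C↔T, transition), site 19 (C↔G, transversion), site 20 (C↔T, transition), site 26 (C↔G, transversion), site 32 (A↔C, transversion).
Of the 9 differences, 5 transitions and 4 transversions, so the answer is 5.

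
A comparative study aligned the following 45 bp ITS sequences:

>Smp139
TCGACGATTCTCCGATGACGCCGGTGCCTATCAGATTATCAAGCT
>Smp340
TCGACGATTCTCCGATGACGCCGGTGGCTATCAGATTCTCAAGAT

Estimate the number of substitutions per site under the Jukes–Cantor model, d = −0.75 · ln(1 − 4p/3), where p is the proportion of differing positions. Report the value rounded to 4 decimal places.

0.0698

The sequences differ at positions 27 (C/G), 38 (A/C), 44 (C/A).
p = 3/45 = 0.066667.
d = −0.75 · ln(1 − (4/3)·0.066667) = −0.75 · ln(0.911111) = −0.75 · (-0.093091) = 0.0698.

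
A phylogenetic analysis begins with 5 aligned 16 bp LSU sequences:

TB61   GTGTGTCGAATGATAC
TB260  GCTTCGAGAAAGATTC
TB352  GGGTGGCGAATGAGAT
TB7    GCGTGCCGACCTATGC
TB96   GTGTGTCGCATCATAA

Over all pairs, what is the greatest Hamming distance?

10

Pairwise Hamming distances:
  TB61 vs TB260: 7
  TB61 vs TB352: 4
  TB61 vs TB7: 6
  TB61 vs TB96: 3
  TB260 vs TB352: 8
  TB260 vs TB7: 8
  TB260 vs TB96: 10
  TB352 vs TB7: 8
  TB352 vs TB96: 6
  TB7 vs TB96: 8
The largest is 10, between TB260 and TB96.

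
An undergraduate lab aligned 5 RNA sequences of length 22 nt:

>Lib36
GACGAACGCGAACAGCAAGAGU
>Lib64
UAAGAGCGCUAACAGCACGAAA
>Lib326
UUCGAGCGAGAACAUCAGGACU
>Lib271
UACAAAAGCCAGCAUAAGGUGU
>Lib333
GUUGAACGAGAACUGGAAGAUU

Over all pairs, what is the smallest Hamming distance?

6

Pairwise Hamming distances:
  Lib36 vs Lib64: 7
  Lib36 vs Lib326: 7
  Lib36 vs Lib271: 9
  Lib36 vs Lib333: 6
  Lib64 vs Lib326: 8
  Lib64 vs Lib271: 12
  Lib64 vs Lib333: 11
  Lib326 vs Lib271: 10
  Lib326 vs Lib333: 8
  Lib271 vs Lib333: 14
The smallest is 6, between Lib36 and Lib333.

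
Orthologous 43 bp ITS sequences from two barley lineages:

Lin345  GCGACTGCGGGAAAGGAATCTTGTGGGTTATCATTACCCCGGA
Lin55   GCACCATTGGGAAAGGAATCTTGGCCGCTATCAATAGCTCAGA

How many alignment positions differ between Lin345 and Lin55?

The sequences differ at positions 3 (G/A), 4 (A/C), 6 (T/A), 7 (G/T), 8 (C/T), 24 (T/G), 25 (G/C), 26 (G/C), 28 (T/C), 34 (T/A), 37 (C/G), 39 (C/T), 41 (G/A).
That gives 13 mismatches out of 43 aligned sites, so the Hamming distance is 13.

13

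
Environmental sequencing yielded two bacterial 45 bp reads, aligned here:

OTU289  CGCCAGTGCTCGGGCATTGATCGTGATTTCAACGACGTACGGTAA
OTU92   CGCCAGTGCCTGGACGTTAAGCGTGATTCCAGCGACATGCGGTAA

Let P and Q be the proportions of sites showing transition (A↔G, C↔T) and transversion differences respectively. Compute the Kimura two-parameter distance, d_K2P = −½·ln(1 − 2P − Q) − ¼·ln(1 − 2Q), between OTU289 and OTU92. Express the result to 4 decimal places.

0.2856

The sequences differ at positions 10 (T/C, transition), 11 (C/T, transition), 14 (G/A, transition), 16 (A/G, transition), 19 (G/A, transition), 21 (T/G, transversion), 29 (T/C, transition), 32 (A/G, transition), 37 (G/A, transition), 39 (A/G, transition).
Of the 10 differences, 9 transitions and 1 transversion over 45 sites: P = 9/45 = 0.200000, Q = 1/45 = 0.022222.
d = −0.5·ln(0.577778) − 0.25·ln(0.955556) = −0.5·(-0.548566) − 0.25·(-0.045462) = 0.2856.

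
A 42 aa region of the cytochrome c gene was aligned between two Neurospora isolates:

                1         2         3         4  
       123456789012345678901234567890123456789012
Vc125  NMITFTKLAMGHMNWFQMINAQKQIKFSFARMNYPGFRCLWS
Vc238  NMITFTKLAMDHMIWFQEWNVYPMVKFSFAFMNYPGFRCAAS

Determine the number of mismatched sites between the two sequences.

12

The sequences differ at positions 11 (G/D), 14 (N/I), 18 (M/E), 19 (I/W), 21 (A/V), 22 (Q/Y), 23 (K/P), 24 (Q/M), 25 (I/V), 31 (R/F), 40 (L/A), 41 (W/A).
That gives 12 mismatches out of 42 aligned sites, so the Hamming distance is 12.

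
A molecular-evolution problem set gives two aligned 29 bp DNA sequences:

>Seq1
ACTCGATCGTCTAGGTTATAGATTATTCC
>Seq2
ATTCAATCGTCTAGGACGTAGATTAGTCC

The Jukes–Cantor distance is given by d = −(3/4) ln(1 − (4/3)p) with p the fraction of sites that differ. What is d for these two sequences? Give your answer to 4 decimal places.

0.2421

The sequences differ at positions 2 (C/T), 5 (G/A), 16 (T/A), 17 (T/C), 18 (A/G), 26 (T/G).
p = 6/29 = 0.206897.
d = −0.75 · ln(1 − (4/3)·0.206897) = −0.75 · ln(0.724137) = −0.75 · (-0.322775) = 0.2421.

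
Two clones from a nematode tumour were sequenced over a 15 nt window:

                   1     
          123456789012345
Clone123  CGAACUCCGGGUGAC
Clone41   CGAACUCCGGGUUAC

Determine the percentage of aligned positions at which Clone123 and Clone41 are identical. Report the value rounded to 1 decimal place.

A single mismatch occurs at site 13 (G/U).
14 of the 15 sites match, so the percent identity is 14/15 × 100 = 93.3%.

93.3%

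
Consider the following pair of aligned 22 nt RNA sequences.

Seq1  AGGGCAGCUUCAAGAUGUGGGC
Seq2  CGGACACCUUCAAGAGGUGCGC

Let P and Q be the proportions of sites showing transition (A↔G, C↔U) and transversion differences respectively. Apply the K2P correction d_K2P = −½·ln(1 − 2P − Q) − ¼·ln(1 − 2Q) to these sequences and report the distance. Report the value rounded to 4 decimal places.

0.2722

Differing sites — 1:A/C (Tv); 4:G/A (Ti); 7:G/C (Tv); 16:U/G (Tv); 20:G/C (Tv).
Of the 5 differences, 1 transition and 4 transversions over 22 sites: P = 1/22 = 0.045455, Q = 4/22 = 0.181818.
d = −0.5·ln(0.727272) − 0.25·ln(0.636364) = −0.5·(-0.318455) − 0.25·(-0.451985) = 0.2722.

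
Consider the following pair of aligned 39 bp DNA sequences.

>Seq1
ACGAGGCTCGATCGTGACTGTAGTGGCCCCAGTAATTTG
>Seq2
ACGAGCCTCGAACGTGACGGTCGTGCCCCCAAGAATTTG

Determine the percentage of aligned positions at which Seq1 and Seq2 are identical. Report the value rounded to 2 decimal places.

Mismatches occur at site 6 (G→C), site 12 (T→A), site 19 (T→G), site 22 (A→C), site 26 (G→C), site 32 (G→A), site 33 (T→G).
32 of the 39 sites match, so the percent identity is 32/39 × 100 = 82.05%.

82.05%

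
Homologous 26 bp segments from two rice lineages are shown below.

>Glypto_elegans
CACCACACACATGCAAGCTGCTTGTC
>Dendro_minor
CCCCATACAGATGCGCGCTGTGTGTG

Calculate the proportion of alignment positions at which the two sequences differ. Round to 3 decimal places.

0.308

Mismatches occur at site 2 (A/C), site 6 (C/T), site 10 (C/G), site 15 (A/G), site 16 (A/C), site 21 (C/T), site 22 (T/G), site 26 (C/G).
There are 8 differences over 26 sites, so p = 8/26 = 0.308.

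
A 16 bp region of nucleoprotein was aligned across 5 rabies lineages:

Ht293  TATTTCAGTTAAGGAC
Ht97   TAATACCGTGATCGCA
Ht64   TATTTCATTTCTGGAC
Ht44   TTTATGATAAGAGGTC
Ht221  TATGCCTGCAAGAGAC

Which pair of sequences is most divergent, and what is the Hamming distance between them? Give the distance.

Pairwise Hamming distances:
  Ht293 vs Ht97: 8
  Ht293 vs Ht64: 3
  Ht293 vs Ht44: 8
  Ht293 vs Ht221: 7
  Ht97 vs Ht64: 9
  Ht97 vs Ht44: 14
  Ht97 vs Ht221: 10
  Ht64 vs Ht44: 8
  Ht64 vs Ht221: 9
  Ht44 vs Ht221: 11
The largest is 14, between Ht97 and Ht44.

14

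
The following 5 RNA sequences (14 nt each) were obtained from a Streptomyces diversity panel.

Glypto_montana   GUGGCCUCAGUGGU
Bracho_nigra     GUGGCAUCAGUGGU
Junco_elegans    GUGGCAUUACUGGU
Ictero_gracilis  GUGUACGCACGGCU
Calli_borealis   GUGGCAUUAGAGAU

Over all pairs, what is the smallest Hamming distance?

Pairwise Hamming distances:
  Glypto_montana vs Bracho_nigra: 1
  Glypto_montana vs Junco_elegans: 3
  Glypto_montana vs Ictero_gracilis: 6
  Glypto_montana vs Calli_borealis: 4
  Bracho_nigra vs Junco_elegans: 2
  Bracho_nigra vs Ictero_gracilis: 7
  Bracho_nigra vs Calli_borealis: 3
  Junco_elegans vs Ictero_gracilis: 7
  Junco_elegans vs Calli_borealis: 3
  Ictero_gracilis vs Calli_borealis: 8
The smallest is 1, between Glypto_montana and Bracho_nigra.

1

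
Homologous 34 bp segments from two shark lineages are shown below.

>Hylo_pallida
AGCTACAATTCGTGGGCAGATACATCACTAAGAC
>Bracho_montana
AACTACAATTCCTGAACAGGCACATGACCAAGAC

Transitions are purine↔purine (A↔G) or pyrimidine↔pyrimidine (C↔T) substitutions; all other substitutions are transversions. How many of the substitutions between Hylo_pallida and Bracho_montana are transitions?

6

Mismatches occur at site 2 (G↔A, transition), site 12 (G↔C, transversion), site 15 (G↔A, transition), site 16 (G↔A, transition), site 20 (A↔G, transition), site 21 (T↔C, transition), site 26 (C↔G, transversion), site 29 (T↔C, transition).
Of the 8 differences, 6 transitions and 2 transversions, so the answer is 6.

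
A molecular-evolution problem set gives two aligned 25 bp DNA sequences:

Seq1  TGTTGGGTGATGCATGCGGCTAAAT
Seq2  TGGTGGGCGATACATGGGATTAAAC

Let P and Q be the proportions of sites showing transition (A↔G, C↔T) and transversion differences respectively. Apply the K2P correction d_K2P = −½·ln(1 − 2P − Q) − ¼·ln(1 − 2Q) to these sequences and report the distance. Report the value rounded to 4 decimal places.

Mismatches occur at site 3 (T→G, transversion), site 8 (T→C, transition), site 12 (G→A, transition), site 17 (C→G, transversion), site 19 (G→A, transition), site 20 (C→T, transition), site 25 (T→C, transition).
Of the 7 differences, 5 transitions and 2 transversions over 25 sites: P = 5/25 = 0.200000, Q = 2/25 = 0.080000.
d = −0.5·ln(0.520000) − 0.25·ln(0.840000) = −0.5·(-0.653926) − 0.25·(-0.174353) = 0.3706.

0.3706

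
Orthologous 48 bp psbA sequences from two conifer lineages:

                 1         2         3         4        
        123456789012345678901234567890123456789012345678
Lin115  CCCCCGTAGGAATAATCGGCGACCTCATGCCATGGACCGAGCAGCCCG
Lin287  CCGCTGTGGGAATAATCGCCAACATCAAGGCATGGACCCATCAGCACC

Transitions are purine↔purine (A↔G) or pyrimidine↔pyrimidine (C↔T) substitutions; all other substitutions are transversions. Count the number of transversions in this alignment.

9

The sequences differ at positions 3 (C/G, transversion), 5 (C/T, transition), 8 (A/G, transition), 19 (G/C, transversion), 21 (G/A, transition), 24 (C/A, transversion), 28 (T/A, transversion), 30 (C/G, transversion), 39 (G/C, transversion), 41 (G/T, transversion), 46 (C/A, transversion), 48 (G/C, transversion).
Of the 12 differences, 3 transitions and 9 transversions, so the answer is 9.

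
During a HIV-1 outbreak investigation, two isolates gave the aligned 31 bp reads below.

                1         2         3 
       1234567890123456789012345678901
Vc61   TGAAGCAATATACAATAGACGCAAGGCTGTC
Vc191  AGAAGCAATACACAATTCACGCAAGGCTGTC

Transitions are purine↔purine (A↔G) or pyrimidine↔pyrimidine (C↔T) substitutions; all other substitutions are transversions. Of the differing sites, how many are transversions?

Mismatches occur at site 1 (T/A, transversion), site 11 (T/C, transition), site 17 (A/T, transversion), site 18 (G/C, transversion).
Of the 4 differences, 1 transition and 3 transversions, so the answer is 3.

3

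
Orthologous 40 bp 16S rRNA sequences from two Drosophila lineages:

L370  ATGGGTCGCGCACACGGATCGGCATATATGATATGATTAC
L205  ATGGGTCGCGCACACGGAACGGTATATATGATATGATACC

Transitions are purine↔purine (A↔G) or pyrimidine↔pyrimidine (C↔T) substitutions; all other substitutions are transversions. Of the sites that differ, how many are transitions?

Differing sites — 19:T/A (Tv); 23:C/T (Ti); 38:T/A (Tv); 39:A/C (Tv).
Of the 4 differences, 1 transition and 3 transversions, so the answer is 1.

1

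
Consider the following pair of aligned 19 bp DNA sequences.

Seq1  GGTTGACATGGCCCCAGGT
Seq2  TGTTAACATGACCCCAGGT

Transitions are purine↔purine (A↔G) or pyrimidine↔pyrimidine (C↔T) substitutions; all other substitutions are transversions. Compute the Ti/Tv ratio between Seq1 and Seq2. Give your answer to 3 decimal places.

The sequences differ at positions 1 (G/T, transversion), 5 (G/A, transition), 11 (G/A, transition).
Of the 3 differences, 2 transitions and 1 transversion, so Ti/Tv = 2/1 = 2.000.

2.000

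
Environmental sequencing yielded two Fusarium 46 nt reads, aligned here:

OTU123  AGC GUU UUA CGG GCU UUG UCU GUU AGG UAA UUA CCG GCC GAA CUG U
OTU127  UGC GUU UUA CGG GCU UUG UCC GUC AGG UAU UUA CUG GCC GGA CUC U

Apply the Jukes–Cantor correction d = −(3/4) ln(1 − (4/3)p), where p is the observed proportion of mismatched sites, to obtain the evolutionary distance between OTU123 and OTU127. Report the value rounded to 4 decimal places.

Differing sites — 1:A/U; 21:U/C; 24:U/C; 30:A/U; 35:C/U; 41:A/G; 45:G/C.
p = 7/46 = 0.152174.
d = −0.75 · ln(1 − (4/3)·0.152174) = −0.75 · ln(0.797101) = −0.75 · (-0.226774) = 0.1701.

0.1701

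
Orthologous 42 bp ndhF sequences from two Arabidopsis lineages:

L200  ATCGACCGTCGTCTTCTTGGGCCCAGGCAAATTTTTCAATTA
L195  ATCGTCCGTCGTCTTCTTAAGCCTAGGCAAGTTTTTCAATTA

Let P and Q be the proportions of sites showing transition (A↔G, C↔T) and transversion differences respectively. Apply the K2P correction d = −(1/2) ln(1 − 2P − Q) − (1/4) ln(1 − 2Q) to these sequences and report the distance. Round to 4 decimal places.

Mismatches occur at site 5 (A→T, transversion), site 19 (G→A, transition), site 20 (G→A, transition), site 24 (C→T, transition), site 31 (A→G, transition).
Of the 5 differences, 4 transitions and 1 transversion over 42 sites: P = 4/42 = 0.095238, Q = 1/42 = 0.023810.
d = −0.5·ln(0.785714) − 0.25·ln(0.952380) = −0.5·(-0.241162) − 0.25·(-0.048791) = 0.1328.

0.1328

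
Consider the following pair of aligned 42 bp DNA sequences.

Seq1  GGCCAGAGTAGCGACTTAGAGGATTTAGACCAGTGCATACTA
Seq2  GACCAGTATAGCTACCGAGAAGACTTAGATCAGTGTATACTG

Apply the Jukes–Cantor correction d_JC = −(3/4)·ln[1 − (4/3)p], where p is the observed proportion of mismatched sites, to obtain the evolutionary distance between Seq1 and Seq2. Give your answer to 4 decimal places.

The sequences differ at positions 2 (G/A), 7 (A/T), 8 (G/A), 13 (G/T), 16 (T/C), 17 (T/G), 21 (G/A), 24 (T/C), 30 (C/T), 36 (C/T), 42 (A/G).
p = 11/42 = 0.261905.
d = −0.75 · ln(1 − (4/3)·0.261905) = −0.75 · ln(0.650793) = −0.75 · (-0.429564) = 0.3222.

0.3222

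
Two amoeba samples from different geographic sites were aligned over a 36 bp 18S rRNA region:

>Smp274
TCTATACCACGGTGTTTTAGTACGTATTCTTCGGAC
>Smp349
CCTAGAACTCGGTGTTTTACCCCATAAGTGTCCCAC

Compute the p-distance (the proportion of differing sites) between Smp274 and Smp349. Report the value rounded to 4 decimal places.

0.3889

Mismatches occur at site 1 (T→C), site 5 (T→G), site 7 (C→A), site 9 (A→T), site 20 (G→C), site 21 (T→C), site 22 (A→C), site 24 (G→A), site 27 (T→A), site 28 (T→G), site 29 (C→T), site 30 (T→G), site 33 (G→C), site 34 (G→C).
There are 14 differences over 36 sites, so p = 14/36 = 0.3889.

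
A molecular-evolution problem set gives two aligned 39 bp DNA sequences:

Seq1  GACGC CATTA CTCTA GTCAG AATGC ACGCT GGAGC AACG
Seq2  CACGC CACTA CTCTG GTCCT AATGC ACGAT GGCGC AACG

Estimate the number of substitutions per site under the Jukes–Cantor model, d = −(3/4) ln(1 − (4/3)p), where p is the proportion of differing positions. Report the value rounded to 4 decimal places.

0.2052

Mismatches occur at site 1 (G↔C), site 8 (T↔C), site 15 (A↔G), site 19 (A↔C), site 20 (G↔T), site 29 (C↔A), site 33 (A↔C).
p = 7/39 = 0.179487.
d = −0.75 · ln(1 − (4/3)·0.179487) = −0.75 · ln(0.760684) = −0.75 · (-0.273537) = 0.2052.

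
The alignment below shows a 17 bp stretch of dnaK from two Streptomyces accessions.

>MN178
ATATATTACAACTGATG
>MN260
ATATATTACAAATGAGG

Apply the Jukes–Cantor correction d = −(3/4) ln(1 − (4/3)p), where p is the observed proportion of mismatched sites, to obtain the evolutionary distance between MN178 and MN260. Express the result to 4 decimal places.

The sequences differ at positions 12 (C/A), 16 (T/G).
p = 2/17 = 0.117647.
d = −0.75 · ln(1 − (4/3)·0.117647) = −0.75 · ln(0.843137) = −0.75 · (-0.170626) = 0.1280.

0.1280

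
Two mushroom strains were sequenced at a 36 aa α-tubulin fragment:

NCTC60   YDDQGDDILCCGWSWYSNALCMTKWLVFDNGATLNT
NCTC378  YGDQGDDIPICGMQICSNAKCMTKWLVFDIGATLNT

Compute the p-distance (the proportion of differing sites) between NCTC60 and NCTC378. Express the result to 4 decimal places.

The sequences differ at positions 2 (D/G), 9 (L/P), 10 (C/I), 13 (W/M), 14 (S/Q), 15 (W/I), 16 (Y/C), 20 (L/K), 30 (N/I).
There are 9 differences over 36 sites, so p = 9/36 = 0.2500.

0.2500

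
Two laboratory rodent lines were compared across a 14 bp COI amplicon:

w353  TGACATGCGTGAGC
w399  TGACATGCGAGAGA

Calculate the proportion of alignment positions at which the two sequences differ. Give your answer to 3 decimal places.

The sequences differ at positions 10 (T/A), 14 (C/A).
There are 2 differences over 14 sites, so p = 2/14 = 0.143.

0.143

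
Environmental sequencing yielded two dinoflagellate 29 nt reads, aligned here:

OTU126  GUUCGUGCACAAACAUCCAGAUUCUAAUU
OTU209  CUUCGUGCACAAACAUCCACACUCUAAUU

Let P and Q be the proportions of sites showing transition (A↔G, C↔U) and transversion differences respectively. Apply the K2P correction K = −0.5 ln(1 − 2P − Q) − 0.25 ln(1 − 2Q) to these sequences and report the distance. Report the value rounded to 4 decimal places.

Differing sites — 1:G/C (Tv); 20:G/C (Tv); 22:U/C (Ti).
Of the 3 differences, 1 transition and 2 transversions over 29 sites: P = 1/29 = 0.034483, Q = 2/29 = 0.068966.
d = −0.5·ln(0.862068) − 0.25·ln(0.862068) = −0.5·(-0.148421) − 0.25·(-0.148421) = 0.1113.

0.1113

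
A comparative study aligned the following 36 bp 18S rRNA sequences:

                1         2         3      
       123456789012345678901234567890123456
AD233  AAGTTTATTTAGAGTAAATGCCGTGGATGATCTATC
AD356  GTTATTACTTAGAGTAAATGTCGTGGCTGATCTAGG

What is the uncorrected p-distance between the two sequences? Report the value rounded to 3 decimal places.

Mismatches occur at site 1 (A/G), site 2 (A/T), site 3 (G/T), site 4 (T/A), site 8 (T/C), site 21 (C/T), site 27 (A/C), site 35 (T/G), site 36 (C/G).
There are 9 differences over 36 sites, so p = 9/36 = 0.250.

0.250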